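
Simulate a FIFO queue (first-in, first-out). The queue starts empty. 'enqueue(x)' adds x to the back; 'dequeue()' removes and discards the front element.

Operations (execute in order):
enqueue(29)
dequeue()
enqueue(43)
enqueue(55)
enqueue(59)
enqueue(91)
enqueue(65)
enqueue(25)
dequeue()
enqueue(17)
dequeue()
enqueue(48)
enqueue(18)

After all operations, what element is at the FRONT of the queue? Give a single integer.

enqueue(29): queue = [29]
dequeue(): queue = []
enqueue(43): queue = [43]
enqueue(55): queue = [43, 55]
enqueue(59): queue = [43, 55, 59]
enqueue(91): queue = [43, 55, 59, 91]
enqueue(65): queue = [43, 55, 59, 91, 65]
enqueue(25): queue = [43, 55, 59, 91, 65, 25]
dequeue(): queue = [55, 59, 91, 65, 25]
enqueue(17): queue = [55, 59, 91, 65, 25, 17]
dequeue(): queue = [59, 91, 65, 25, 17]
enqueue(48): queue = [59, 91, 65, 25, 17, 48]
enqueue(18): queue = [59, 91, 65, 25, 17, 48, 18]

Answer: 59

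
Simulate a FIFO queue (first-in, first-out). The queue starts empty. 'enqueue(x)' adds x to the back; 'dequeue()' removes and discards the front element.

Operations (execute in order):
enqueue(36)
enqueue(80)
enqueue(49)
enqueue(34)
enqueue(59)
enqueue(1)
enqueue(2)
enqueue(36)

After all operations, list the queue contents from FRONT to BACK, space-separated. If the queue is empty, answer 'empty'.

enqueue(36): [36]
enqueue(80): [36, 80]
enqueue(49): [36, 80, 49]
enqueue(34): [36, 80, 49, 34]
enqueue(59): [36, 80, 49, 34, 59]
enqueue(1): [36, 80, 49, 34, 59, 1]
enqueue(2): [36, 80, 49, 34, 59, 1, 2]
enqueue(36): [36, 80, 49, 34, 59, 1, 2, 36]

Answer: 36 80 49 34 59 1 2 36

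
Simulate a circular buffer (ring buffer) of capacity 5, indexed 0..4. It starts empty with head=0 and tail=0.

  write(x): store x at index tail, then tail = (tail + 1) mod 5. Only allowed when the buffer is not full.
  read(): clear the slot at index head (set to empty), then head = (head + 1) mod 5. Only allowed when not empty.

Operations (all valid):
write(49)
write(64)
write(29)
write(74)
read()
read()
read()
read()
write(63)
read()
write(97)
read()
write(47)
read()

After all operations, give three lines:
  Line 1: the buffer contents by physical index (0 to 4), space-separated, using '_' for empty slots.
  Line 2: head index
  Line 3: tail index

Answer: _ _ _ _ _
2
2

Derivation:
write(49): buf=[49 _ _ _ _], head=0, tail=1, size=1
write(64): buf=[49 64 _ _ _], head=0, tail=2, size=2
write(29): buf=[49 64 29 _ _], head=0, tail=3, size=3
write(74): buf=[49 64 29 74 _], head=0, tail=4, size=4
read(): buf=[_ 64 29 74 _], head=1, tail=4, size=3
read(): buf=[_ _ 29 74 _], head=2, tail=4, size=2
read(): buf=[_ _ _ 74 _], head=3, tail=4, size=1
read(): buf=[_ _ _ _ _], head=4, tail=4, size=0
write(63): buf=[_ _ _ _ 63], head=4, tail=0, size=1
read(): buf=[_ _ _ _ _], head=0, tail=0, size=0
write(97): buf=[97 _ _ _ _], head=0, tail=1, size=1
read(): buf=[_ _ _ _ _], head=1, tail=1, size=0
write(47): buf=[_ 47 _ _ _], head=1, tail=2, size=1
read(): buf=[_ _ _ _ _], head=2, tail=2, size=0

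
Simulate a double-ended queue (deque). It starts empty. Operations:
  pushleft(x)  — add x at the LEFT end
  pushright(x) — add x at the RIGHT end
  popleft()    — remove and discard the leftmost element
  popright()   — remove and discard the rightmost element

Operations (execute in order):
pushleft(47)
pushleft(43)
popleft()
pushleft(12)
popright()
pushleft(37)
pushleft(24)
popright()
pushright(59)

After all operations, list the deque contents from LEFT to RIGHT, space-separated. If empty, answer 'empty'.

Answer: 24 37 59

Derivation:
pushleft(47): [47]
pushleft(43): [43, 47]
popleft(): [47]
pushleft(12): [12, 47]
popright(): [12]
pushleft(37): [37, 12]
pushleft(24): [24, 37, 12]
popright(): [24, 37]
pushright(59): [24, 37, 59]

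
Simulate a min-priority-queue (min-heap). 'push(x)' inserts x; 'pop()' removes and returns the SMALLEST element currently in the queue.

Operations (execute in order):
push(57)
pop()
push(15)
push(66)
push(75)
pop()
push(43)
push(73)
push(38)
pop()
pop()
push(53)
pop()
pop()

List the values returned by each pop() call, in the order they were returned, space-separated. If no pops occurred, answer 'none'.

push(57): heap contents = [57]
pop() → 57: heap contents = []
push(15): heap contents = [15]
push(66): heap contents = [15, 66]
push(75): heap contents = [15, 66, 75]
pop() → 15: heap contents = [66, 75]
push(43): heap contents = [43, 66, 75]
push(73): heap contents = [43, 66, 73, 75]
push(38): heap contents = [38, 43, 66, 73, 75]
pop() → 38: heap contents = [43, 66, 73, 75]
pop() → 43: heap contents = [66, 73, 75]
push(53): heap contents = [53, 66, 73, 75]
pop() → 53: heap contents = [66, 73, 75]
pop() → 66: heap contents = [73, 75]

Answer: 57 15 38 43 53 66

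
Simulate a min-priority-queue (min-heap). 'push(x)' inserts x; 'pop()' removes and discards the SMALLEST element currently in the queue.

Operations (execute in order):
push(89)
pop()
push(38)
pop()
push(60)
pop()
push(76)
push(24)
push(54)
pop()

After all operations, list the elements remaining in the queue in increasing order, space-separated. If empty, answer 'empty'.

push(89): heap contents = [89]
pop() → 89: heap contents = []
push(38): heap contents = [38]
pop() → 38: heap contents = []
push(60): heap contents = [60]
pop() → 60: heap contents = []
push(76): heap contents = [76]
push(24): heap contents = [24, 76]
push(54): heap contents = [24, 54, 76]
pop() → 24: heap contents = [54, 76]

Answer: 54 76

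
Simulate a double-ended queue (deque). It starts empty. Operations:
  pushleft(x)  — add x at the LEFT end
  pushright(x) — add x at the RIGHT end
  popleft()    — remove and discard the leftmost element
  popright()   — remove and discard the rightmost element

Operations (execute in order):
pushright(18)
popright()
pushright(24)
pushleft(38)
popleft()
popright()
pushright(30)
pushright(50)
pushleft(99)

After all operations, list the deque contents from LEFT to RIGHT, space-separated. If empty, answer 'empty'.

Answer: 99 30 50

Derivation:
pushright(18): [18]
popright(): []
pushright(24): [24]
pushleft(38): [38, 24]
popleft(): [24]
popright(): []
pushright(30): [30]
pushright(50): [30, 50]
pushleft(99): [99, 30, 50]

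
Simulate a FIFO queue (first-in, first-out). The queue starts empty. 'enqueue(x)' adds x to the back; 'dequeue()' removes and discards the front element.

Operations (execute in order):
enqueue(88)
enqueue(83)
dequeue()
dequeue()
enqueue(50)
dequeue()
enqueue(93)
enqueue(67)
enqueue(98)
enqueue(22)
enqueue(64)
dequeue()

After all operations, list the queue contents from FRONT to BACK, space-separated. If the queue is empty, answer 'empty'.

Answer: 67 98 22 64

Derivation:
enqueue(88): [88]
enqueue(83): [88, 83]
dequeue(): [83]
dequeue(): []
enqueue(50): [50]
dequeue(): []
enqueue(93): [93]
enqueue(67): [93, 67]
enqueue(98): [93, 67, 98]
enqueue(22): [93, 67, 98, 22]
enqueue(64): [93, 67, 98, 22, 64]
dequeue(): [67, 98, 22, 64]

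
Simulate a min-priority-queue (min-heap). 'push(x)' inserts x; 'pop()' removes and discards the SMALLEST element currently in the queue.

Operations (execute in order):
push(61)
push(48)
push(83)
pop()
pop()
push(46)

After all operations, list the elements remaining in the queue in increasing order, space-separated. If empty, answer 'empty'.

Answer: 46 83

Derivation:
push(61): heap contents = [61]
push(48): heap contents = [48, 61]
push(83): heap contents = [48, 61, 83]
pop() → 48: heap contents = [61, 83]
pop() → 61: heap contents = [83]
push(46): heap contents = [46, 83]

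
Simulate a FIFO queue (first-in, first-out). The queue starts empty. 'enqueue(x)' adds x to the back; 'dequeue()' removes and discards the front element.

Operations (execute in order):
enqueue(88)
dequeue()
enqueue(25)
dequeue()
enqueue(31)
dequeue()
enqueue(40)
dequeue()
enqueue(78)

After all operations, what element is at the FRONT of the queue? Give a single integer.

Answer: 78

Derivation:
enqueue(88): queue = [88]
dequeue(): queue = []
enqueue(25): queue = [25]
dequeue(): queue = []
enqueue(31): queue = [31]
dequeue(): queue = []
enqueue(40): queue = [40]
dequeue(): queue = []
enqueue(78): queue = [78]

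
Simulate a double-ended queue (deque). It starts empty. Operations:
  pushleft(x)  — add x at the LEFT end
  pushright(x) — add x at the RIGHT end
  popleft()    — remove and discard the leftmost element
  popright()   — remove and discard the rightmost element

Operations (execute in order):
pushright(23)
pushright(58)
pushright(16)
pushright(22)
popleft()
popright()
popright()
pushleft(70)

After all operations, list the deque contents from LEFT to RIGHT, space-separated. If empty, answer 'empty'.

pushright(23): [23]
pushright(58): [23, 58]
pushright(16): [23, 58, 16]
pushright(22): [23, 58, 16, 22]
popleft(): [58, 16, 22]
popright(): [58, 16]
popright(): [58]
pushleft(70): [70, 58]

Answer: 70 58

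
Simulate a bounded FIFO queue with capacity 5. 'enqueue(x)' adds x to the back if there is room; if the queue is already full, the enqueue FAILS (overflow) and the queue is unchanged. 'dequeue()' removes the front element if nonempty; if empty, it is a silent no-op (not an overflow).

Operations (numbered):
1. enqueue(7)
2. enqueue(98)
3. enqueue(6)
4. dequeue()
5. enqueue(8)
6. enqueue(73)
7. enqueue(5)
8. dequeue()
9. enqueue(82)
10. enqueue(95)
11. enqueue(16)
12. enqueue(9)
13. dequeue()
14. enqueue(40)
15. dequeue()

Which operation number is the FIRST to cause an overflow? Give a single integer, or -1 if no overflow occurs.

1. enqueue(7): size=1
2. enqueue(98): size=2
3. enqueue(6): size=3
4. dequeue(): size=2
5. enqueue(8): size=3
6. enqueue(73): size=4
7. enqueue(5): size=5
8. dequeue(): size=4
9. enqueue(82): size=5
10. enqueue(95): size=5=cap → OVERFLOW (fail)
11. enqueue(16): size=5=cap → OVERFLOW (fail)
12. enqueue(9): size=5=cap → OVERFLOW (fail)
13. dequeue(): size=4
14. enqueue(40): size=5
15. dequeue(): size=4

Answer: 10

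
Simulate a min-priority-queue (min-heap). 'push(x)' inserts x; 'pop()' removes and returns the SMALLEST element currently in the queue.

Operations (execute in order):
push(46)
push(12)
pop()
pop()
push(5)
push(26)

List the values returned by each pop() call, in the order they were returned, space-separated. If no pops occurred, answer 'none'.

Answer: 12 46

Derivation:
push(46): heap contents = [46]
push(12): heap contents = [12, 46]
pop() → 12: heap contents = [46]
pop() → 46: heap contents = []
push(5): heap contents = [5]
push(26): heap contents = [5, 26]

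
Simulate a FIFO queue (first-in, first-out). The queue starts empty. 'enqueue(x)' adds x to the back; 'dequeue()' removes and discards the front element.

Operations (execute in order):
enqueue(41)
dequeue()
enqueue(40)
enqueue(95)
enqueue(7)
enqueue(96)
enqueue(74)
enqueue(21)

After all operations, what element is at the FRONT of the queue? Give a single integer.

enqueue(41): queue = [41]
dequeue(): queue = []
enqueue(40): queue = [40]
enqueue(95): queue = [40, 95]
enqueue(7): queue = [40, 95, 7]
enqueue(96): queue = [40, 95, 7, 96]
enqueue(74): queue = [40, 95, 7, 96, 74]
enqueue(21): queue = [40, 95, 7, 96, 74, 21]

Answer: 40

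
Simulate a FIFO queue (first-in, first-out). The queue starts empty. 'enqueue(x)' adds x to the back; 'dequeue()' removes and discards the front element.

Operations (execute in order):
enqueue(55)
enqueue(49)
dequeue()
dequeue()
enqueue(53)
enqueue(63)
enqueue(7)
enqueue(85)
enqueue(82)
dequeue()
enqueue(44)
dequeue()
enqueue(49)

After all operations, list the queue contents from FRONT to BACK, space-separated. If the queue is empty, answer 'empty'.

Answer: 7 85 82 44 49

Derivation:
enqueue(55): [55]
enqueue(49): [55, 49]
dequeue(): [49]
dequeue(): []
enqueue(53): [53]
enqueue(63): [53, 63]
enqueue(7): [53, 63, 7]
enqueue(85): [53, 63, 7, 85]
enqueue(82): [53, 63, 7, 85, 82]
dequeue(): [63, 7, 85, 82]
enqueue(44): [63, 7, 85, 82, 44]
dequeue(): [7, 85, 82, 44]
enqueue(49): [7, 85, 82, 44, 49]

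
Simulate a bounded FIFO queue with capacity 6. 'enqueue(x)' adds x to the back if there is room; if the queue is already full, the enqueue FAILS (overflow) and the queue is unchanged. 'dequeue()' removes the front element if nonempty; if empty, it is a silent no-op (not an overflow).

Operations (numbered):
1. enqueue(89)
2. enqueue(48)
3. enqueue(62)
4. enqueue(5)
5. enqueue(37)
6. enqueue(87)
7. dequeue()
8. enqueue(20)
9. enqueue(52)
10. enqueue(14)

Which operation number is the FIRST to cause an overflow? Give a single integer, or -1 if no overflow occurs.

1. enqueue(89): size=1
2. enqueue(48): size=2
3. enqueue(62): size=3
4. enqueue(5): size=4
5. enqueue(37): size=5
6. enqueue(87): size=6
7. dequeue(): size=5
8. enqueue(20): size=6
9. enqueue(52): size=6=cap → OVERFLOW (fail)
10. enqueue(14): size=6=cap → OVERFLOW (fail)

Answer: 9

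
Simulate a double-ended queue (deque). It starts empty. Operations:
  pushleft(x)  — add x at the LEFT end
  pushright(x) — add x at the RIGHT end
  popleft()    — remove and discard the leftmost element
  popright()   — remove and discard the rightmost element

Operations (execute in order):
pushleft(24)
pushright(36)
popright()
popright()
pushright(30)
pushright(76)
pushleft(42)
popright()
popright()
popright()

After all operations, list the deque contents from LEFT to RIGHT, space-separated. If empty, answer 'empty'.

Answer: empty

Derivation:
pushleft(24): [24]
pushright(36): [24, 36]
popright(): [24]
popright(): []
pushright(30): [30]
pushright(76): [30, 76]
pushleft(42): [42, 30, 76]
popright(): [42, 30]
popright(): [42]
popright(): []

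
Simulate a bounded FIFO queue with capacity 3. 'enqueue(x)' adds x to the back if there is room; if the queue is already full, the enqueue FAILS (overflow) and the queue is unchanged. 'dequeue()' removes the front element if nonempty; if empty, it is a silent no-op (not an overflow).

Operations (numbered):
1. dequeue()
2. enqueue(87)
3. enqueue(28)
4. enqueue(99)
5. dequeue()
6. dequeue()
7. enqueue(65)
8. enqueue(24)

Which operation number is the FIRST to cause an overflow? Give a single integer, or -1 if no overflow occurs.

Answer: -1

Derivation:
1. dequeue(): empty, no-op, size=0
2. enqueue(87): size=1
3. enqueue(28): size=2
4. enqueue(99): size=3
5. dequeue(): size=2
6. dequeue(): size=1
7. enqueue(65): size=2
8. enqueue(24): size=3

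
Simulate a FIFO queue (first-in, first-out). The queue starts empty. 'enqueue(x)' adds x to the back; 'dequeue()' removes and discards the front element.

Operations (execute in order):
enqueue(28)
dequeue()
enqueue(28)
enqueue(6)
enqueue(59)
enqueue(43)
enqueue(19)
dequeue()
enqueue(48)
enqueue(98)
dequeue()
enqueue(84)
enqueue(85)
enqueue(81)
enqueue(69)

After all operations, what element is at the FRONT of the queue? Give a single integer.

Answer: 59

Derivation:
enqueue(28): queue = [28]
dequeue(): queue = []
enqueue(28): queue = [28]
enqueue(6): queue = [28, 6]
enqueue(59): queue = [28, 6, 59]
enqueue(43): queue = [28, 6, 59, 43]
enqueue(19): queue = [28, 6, 59, 43, 19]
dequeue(): queue = [6, 59, 43, 19]
enqueue(48): queue = [6, 59, 43, 19, 48]
enqueue(98): queue = [6, 59, 43, 19, 48, 98]
dequeue(): queue = [59, 43, 19, 48, 98]
enqueue(84): queue = [59, 43, 19, 48, 98, 84]
enqueue(85): queue = [59, 43, 19, 48, 98, 84, 85]
enqueue(81): queue = [59, 43, 19, 48, 98, 84, 85, 81]
enqueue(69): queue = [59, 43, 19, 48, 98, 84, 85, 81, 69]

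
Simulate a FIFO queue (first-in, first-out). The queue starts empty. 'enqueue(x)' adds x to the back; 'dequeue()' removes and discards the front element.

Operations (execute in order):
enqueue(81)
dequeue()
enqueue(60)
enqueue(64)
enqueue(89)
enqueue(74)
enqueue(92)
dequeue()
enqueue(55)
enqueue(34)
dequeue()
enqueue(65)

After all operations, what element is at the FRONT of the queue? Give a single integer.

Answer: 89

Derivation:
enqueue(81): queue = [81]
dequeue(): queue = []
enqueue(60): queue = [60]
enqueue(64): queue = [60, 64]
enqueue(89): queue = [60, 64, 89]
enqueue(74): queue = [60, 64, 89, 74]
enqueue(92): queue = [60, 64, 89, 74, 92]
dequeue(): queue = [64, 89, 74, 92]
enqueue(55): queue = [64, 89, 74, 92, 55]
enqueue(34): queue = [64, 89, 74, 92, 55, 34]
dequeue(): queue = [89, 74, 92, 55, 34]
enqueue(65): queue = [89, 74, 92, 55, 34, 65]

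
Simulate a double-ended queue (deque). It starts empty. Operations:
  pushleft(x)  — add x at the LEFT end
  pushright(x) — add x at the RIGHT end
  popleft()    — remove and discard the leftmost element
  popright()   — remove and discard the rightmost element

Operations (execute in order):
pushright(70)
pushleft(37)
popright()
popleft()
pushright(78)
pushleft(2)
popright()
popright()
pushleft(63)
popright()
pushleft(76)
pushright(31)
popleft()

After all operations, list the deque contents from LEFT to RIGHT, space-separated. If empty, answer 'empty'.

pushright(70): [70]
pushleft(37): [37, 70]
popright(): [37]
popleft(): []
pushright(78): [78]
pushleft(2): [2, 78]
popright(): [2]
popright(): []
pushleft(63): [63]
popright(): []
pushleft(76): [76]
pushright(31): [76, 31]
popleft(): [31]

Answer: 31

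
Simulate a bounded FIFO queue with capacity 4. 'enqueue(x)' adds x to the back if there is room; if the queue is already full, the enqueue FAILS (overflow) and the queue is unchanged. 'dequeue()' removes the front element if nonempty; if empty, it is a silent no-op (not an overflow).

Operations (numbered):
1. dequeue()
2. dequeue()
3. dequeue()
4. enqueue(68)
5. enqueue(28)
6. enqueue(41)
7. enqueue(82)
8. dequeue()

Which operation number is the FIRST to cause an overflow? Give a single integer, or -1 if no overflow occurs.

1. dequeue(): empty, no-op, size=0
2. dequeue(): empty, no-op, size=0
3. dequeue(): empty, no-op, size=0
4. enqueue(68): size=1
5. enqueue(28): size=2
6. enqueue(41): size=3
7. enqueue(82): size=4
8. dequeue(): size=3

Answer: -1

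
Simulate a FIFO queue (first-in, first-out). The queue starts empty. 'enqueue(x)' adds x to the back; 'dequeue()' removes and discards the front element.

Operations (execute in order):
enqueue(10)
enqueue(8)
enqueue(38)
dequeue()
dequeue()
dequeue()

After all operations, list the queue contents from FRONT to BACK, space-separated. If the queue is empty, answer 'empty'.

enqueue(10): [10]
enqueue(8): [10, 8]
enqueue(38): [10, 8, 38]
dequeue(): [8, 38]
dequeue(): [38]
dequeue(): []

Answer: empty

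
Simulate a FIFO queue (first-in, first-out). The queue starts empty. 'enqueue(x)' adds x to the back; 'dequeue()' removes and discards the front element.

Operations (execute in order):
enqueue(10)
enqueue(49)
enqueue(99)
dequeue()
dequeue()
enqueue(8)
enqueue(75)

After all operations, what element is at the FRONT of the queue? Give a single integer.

Answer: 99

Derivation:
enqueue(10): queue = [10]
enqueue(49): queue = [10, 49]
enqueue(99): queue = [10, 49, 99]
dequeue(): queue = [49, 99]
dequeue(): queue = [99]
enqueue(8): queue = [99, 8]
enqueue(75): queue = [99, 8, 75]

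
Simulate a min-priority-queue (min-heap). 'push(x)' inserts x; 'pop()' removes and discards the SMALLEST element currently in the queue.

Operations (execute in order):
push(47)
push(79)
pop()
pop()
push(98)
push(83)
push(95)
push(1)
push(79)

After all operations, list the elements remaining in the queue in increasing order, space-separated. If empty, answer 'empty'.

push(47): heap contents = [47]
push(79): heap contents = [47, 79]
pop() → 47: heap contents = [79]
pop() → 79: heap contents = []
push(98): heap contents = [98]
push(83): heap contents = [83, 98]
push(95): heap contents = [83, 95, 98]
push(1): heap contents = [1, 83, 95, 98]
push(79): heap contents = [1, 79, 83, 95, 98]

Answer: 1 79 83 95 98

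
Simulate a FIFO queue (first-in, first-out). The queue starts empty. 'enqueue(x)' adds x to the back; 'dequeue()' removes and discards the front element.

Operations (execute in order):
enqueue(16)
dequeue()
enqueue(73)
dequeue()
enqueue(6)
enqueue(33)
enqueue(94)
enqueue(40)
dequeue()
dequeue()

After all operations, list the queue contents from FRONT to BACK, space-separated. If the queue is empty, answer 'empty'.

Answer: 94 40

Derivation:
enqueue(16): [16]
dequeue(): []
enqueue(73): [73]
dequeue(): []
enqueue(6): [6]
enqueue(33): [6, 33]
enqueue(94): [6, 33, 94]
enqueue(40): [6, 33, 94, 40]
dequeue(): [33, 94, 40]
dequeue(): [94, 40]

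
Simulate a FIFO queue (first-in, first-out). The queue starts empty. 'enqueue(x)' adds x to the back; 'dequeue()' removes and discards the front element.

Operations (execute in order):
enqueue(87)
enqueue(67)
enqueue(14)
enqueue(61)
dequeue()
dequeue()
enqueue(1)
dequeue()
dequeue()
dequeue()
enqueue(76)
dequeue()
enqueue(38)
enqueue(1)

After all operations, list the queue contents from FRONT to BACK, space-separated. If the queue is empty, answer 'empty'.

Answer: 38 1

Derivation:
enqueue(87): [87]
enqueue(67): [87, 67]
enqueue(14): [87, 67, 14]
enqueue(61): [87, 67, 14, 61]
dequeue(): [67, 14, 61]
dequeue(): [14, 61]
enqueue(1): [14, 61, 1]
dequeue(): [61, 1]
dequeue(): [1]
dequeue(): []
enqueue(76): [76]
dequeue(): []
enqueue(38): [38]
enqueue(1): [38, 1]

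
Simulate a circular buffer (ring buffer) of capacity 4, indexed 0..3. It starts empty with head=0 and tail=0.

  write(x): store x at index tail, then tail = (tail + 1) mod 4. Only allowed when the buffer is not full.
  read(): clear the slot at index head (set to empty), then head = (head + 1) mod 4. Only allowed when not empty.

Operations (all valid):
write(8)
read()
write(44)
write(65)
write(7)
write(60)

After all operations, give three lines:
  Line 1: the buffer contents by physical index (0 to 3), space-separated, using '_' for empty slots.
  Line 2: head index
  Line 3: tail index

write(8): buf=[8 _ _ _], head=0, tail=1, size=1
read(): buf=[_ _ _ _], head=1, tail=1, size=0
write(44): buf=[_ 44 _ _], head=1, tail=2, size=1
write(65): buf=[_ 44 65 _], head=1, tail=3, size=2
write(7): buf=[_ 44 65 7], head=1, tail=0, size=3
write(60): buf=[60 44 65 7], head=1, tail=1, size=4

Answer: 60 44 65 7
1
1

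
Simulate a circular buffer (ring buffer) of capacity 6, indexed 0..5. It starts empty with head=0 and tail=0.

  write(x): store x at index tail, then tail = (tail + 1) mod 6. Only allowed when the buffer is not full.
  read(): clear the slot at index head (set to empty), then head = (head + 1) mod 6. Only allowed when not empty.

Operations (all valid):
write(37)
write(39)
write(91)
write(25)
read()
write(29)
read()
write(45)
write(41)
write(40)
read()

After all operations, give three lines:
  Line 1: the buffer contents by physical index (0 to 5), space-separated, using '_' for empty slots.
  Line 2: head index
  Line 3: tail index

write(37): buf=[37 _ _ _ _ _], head=0, tail=1, size=1
write(39): buf=[37 39 _ _ _ _], head=0, tail=2, size=2
write(91): buf=[37 39 91 _ _ _], head=0, tail=3, size=3
write(25): buf=[37 39 91 25 _ _], head=0, tail=4, size=4
read(): buf=[_ 39 91 25 _ _], head=1, tail=4, size=3
write(29): buf=[_ 39 91 25 29 _], head=1, tail=5, size=4
read(): buf=[_ _ 91 25 29 _], head=2, tail=5, size=3
write(45): buf=[_ _ 91 25 29 45], head=2, tail=0, size=4
write(41): buf=[41 _ 91 25 29 45], head=2, tail=1, size=5
write(40): buf=[41 40 91 25 29 45], head=2, tail=2, size=6
read(): buf=[41 40 _ 25 29 45], head=3, tail=2, size=5

Answer: 41 40 _ 25 29 45
3
2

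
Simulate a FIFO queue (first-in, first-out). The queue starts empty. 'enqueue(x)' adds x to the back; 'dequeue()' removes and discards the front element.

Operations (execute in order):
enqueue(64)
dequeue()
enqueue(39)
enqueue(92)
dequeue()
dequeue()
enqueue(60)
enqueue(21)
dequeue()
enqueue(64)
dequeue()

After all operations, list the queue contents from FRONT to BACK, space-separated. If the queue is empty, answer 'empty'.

Answer: 64

Derivation:
enqueue(64): [64]
dequeue(): []
enqueue(39): [39]
enqueue(92): [39, 92]
dequeue(): [92]
dequeue(): []
enqueue(60): [60]
enqueue(21): [60, 21]
dequeue(): [21]
enqueue(64): [21, 64]
dequeue(): [64]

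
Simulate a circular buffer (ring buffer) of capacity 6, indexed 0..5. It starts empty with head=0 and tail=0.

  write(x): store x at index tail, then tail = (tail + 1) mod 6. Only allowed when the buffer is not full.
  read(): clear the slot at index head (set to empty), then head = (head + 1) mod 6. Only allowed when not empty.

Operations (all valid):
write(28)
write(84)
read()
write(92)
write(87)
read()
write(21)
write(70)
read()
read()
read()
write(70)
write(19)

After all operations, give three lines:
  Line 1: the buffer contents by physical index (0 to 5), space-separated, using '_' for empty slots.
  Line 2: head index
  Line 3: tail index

write(28): buf=[28 _ _ _ _ _], head=0, tail=1, size=1
write(84): buf=[28 84 _ _ _ _], head=0, tail=2, size=2
read(): buf=[_ 84 _ _ _ _], head=1, tail=2, size=1
write(92): buf=[_ 84 92 _ _ _], head=1, tail=3, size=2
write(87): buf=[_ 84 92 87 _ _], head=1, tail=4, size=3
read(): buf=[_ _ 92 87 _ _], head=2, tail=4, size=2
write(21): buf=[_ _ 92 87 21 _], head=2, tail=5, size=3
write(70): buf=[_ _ 92 87 21 70], head=2, tail=0, size=4
read(): buf=[_ _ _ 87 21 70], head=3, tail=0, size=3
read(): buf=[_ _ _ _ 21 70], head=4, tail=0, size=2
read(): buf=[_ _ _ _ _ 70], head=5, tail=0, size=1
write(70): buf=[70 _ _ _ _ 70], head=5, tail=1, size=2
write(19): buf=[70 19 _ _ _ 70], head=5, tail=2, size=3

Answer: 70 19 _ _ _ 70
5
2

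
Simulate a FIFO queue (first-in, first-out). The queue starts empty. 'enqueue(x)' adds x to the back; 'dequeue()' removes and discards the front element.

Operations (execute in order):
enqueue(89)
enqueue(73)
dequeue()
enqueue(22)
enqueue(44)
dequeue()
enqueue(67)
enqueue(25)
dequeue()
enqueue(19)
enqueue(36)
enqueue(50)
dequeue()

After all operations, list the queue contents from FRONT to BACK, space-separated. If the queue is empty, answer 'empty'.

Answer: 67 25 19 36 50

Derivation:
enqueue(89): [89]
enqueue(73): [89, 73]
dequeue(): [73]
enqueue(22): [73, 22]
enqueue(44): [73, 22, 44]
dequeue(): [22, 44]
enqueue(67): [22, 44, 67]
enqueue(25): [22, 44, 67, 25]
dequeue(): [44, 67, 25]
enqueue(19): [44, 67, 25, 19]
enqueue(36): [44, 67, 25, 19, 36]
enqueue(50): [44, 67, 25, 19, 36, 50]
dequeue(): [67, 25, 19, 36, 50]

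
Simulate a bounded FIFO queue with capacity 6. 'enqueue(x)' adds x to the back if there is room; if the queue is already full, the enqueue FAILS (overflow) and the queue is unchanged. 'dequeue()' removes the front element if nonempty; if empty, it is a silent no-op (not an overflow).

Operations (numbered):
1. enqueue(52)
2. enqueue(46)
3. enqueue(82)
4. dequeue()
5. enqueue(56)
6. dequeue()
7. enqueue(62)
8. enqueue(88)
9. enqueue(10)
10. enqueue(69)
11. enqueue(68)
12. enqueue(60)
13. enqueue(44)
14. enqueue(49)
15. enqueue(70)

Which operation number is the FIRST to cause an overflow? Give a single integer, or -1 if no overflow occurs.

1. enqueue(52): size=1
2. enqueue(46): size=2
3. enqueue(82): size=3
4. dequeue(): size=2
5. enqueue(56): size=3
6. dequeue(): size=2
7. enqueue(62): size=3
8. enqueue(88): size=4
9. enqueue(10): size=5
10. enqueue(69): size=6
11. enqueue(68): size=6=cap → OVERFLOW (fail)
12. enqueue(60): size=6=cap → OVERFLOW (fail)
13. enqueue(44): size=6=cap → OVERFLOW (fail)
14. enqueue(49): size=6=cap → OVERFLOW (fail)
15. enqueue(70): size=6=cap → OVERFLOW (fail)

Answer: 11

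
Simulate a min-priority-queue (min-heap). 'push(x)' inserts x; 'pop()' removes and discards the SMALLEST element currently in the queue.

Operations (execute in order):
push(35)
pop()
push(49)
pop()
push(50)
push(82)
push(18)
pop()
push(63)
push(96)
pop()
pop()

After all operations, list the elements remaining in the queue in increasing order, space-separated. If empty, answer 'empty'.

Answer: 82 96

Derivation:
push(35): heap contents = [35]
pop() → 35: heap contents = []
push(49): heap contents = [49]
pop() → 49: heap contents = []
push(50): heap contents = [50]
push(82): heap contents = [50, 82]
push(18): heap contents = [18, 50, 82]
pop() → 18: heap contents = [50, 82]
push(63): heap contents = [50, 63, 82]
push(96): heap contents = [50, 63, 82, 96]
pop() → 50: heap contents = [63, 82, 96]
pop() → 63: heap contents = [82, 96]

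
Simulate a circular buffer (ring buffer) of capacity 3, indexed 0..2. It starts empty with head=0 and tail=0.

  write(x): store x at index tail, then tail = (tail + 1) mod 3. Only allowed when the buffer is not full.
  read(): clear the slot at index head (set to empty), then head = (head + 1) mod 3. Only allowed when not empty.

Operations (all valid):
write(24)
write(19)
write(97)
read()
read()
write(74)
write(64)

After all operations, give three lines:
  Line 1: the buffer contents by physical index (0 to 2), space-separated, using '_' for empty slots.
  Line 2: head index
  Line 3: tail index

Answer: 74 64 97
2
2

Derivation:
write(24): buf=[24 _ _], head=0, tail=1, size=1
write(19): buf=[24 19 _], head=0, tail=2, size=2
write(97): buf=[24 19 97], head=0, tail=0, size=3
read(): buf=[_ 19 97], head=1, tail=0, size=2
read(): buf=[_ _ 97], head=2, tail=0, size=1
write(74): buf=[74 _ 97], head=2, tail=1, size=2
write(64): buf=[74 64 97], head=2, tail=2, size=3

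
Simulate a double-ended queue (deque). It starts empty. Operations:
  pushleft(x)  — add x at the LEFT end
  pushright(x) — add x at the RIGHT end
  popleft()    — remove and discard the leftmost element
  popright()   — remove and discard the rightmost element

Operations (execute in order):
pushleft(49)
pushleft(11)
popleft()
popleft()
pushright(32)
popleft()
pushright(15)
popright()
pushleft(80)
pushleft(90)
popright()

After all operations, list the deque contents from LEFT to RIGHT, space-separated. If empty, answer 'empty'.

pushleft(49): [49]
pushleft(11): [11, 49]
popleft(): [49]
popleft(): []
pushright(32): [32]
popleft(): []
pushright(15): [15]
popright(): []
pushleft(80): [80]
pushleft(90): [90, 80]
popright(): [90]

Answer: 90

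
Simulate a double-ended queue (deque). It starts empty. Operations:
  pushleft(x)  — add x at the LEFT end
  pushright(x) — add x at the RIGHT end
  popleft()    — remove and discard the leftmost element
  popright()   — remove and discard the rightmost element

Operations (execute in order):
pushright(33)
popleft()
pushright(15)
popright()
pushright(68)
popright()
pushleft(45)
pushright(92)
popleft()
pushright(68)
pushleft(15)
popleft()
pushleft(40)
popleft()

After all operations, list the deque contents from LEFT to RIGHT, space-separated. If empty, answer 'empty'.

Answer: 92 68

Derivation:
pushright(33): [33]
popleft(): []
pushright(15): [15]
popright(): []
pushright(68): [68]
popright(): []
pushleft(45): [45]
pushright(92): [45, 92]
popleft(): [92]
pushright(68): [92, 68]
pushleft(15): [15, 92, 68]
popleft(): [92, 68]
pushleft(40): [40, 92, 68]
popleft(): [92, 68]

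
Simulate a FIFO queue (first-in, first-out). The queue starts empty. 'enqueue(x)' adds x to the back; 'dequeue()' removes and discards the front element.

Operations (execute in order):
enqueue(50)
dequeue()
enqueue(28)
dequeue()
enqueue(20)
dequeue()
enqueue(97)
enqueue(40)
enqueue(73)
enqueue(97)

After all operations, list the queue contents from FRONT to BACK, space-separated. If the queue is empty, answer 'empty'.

enqueue(50): [50]
dequeue(): []
enqueue(28): [28]
dequeue(): []
enqueue(20): [20]
dequeue(): []
enqueue(97): [97]
enqueue(40): [97, 40]
enqueue(73): [97, 40, 73]
enqueue(97): [97, 40, 73, 97]

Answer: 97 40 73 97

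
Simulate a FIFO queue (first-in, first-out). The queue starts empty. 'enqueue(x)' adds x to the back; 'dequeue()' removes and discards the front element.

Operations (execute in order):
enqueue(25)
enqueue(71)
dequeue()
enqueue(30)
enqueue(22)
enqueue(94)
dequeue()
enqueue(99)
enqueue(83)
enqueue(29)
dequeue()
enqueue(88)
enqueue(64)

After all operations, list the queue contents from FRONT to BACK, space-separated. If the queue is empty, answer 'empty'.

enqueue(25): [25]
enqueue(71): [25, 71]
dequeue(): [71]
enqueue(30): [71, 30]
enqueue(22): [71, 30, 22]
enqueue(94): [71, 30, 22, 94]
dequeue(): [30, 22, 94]
enqueue(99): [30, 22, 94, 99]
enqueue(83): [30, 22, 94, 99, 83]
enqueue(29): [30, 22, 94, 99, 83, 29]
dequeue(): [22, 94, 99, 83, 29]
enqueue(88): [22, 94, 99, 83, 29, 88]
enqueue(64): [22, 94, 99, 83, 29, 88, 64]

Answer: 22 94 99 83 29 88 64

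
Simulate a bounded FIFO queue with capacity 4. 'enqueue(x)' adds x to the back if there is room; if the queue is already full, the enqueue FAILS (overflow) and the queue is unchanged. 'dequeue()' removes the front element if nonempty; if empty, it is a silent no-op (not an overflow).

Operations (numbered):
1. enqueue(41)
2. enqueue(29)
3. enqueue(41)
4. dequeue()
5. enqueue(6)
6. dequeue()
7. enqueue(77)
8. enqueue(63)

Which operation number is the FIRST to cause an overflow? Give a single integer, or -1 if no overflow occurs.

Answer: -1

Derivation:
1. enqueue(41): size=1
2. enqueue(29): size=2
3. enqueue(41): size=3
4. dequeue(): size=2
5. enqueue(6): size=3
6. dequeue(): size=2
7. enqueue(77): size=3
8. enqueue(63): size=4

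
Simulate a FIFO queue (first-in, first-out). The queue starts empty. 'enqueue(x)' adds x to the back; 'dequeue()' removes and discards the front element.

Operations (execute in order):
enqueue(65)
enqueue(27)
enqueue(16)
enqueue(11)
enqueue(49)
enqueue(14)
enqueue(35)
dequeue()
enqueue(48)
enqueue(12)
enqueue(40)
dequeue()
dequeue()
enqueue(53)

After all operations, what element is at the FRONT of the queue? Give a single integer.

enqueue(65): queue = [65]
enqueue(27): queue = [65, 27]
enqueue(16): queue = [65, 27, 16]
enqueue(11): queue = [65, 27, 16, 11]
enqueue(49): queue = [65, 27, 16, 11, 49]
enqueue(14): queue = [65, 27, 16, 11, 49, 14]
enqueue(35): queue = [65, 27, 16, 11, 49, 14, 35]
dequeue(): queue = [27, 16, 11, 49, 14, 35]
enqueue(48): queue = [27, 16, 11, 49, 14, 35, 48]
enqueue(12): queue = [27, 16, 11, 49, 14, 35, 48, 12]
enqueue(40): queue = [27, 16, 11, 49, 14, 35, 48, 12, 40]
dequeue(): queue = [16, 11, 49, 14, 35, 48, 12, 40]
dequeue(): queue = [11, 49, 14, 35, 48, 12, 40]
enqueue(53): queue = [11, 49, 14, 35, 48, 12, 40, 53]

Answer: 11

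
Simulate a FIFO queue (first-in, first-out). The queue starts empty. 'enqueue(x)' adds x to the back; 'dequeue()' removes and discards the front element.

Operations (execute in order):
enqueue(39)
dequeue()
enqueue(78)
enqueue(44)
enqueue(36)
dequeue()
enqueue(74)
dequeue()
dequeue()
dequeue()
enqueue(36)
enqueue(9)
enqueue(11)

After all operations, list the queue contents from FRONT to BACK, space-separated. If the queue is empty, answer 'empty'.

Answer: 36 9 11

Derivation:
enqueue(39): [39]
dequeue(): []
enqueue(78): [78]
enqueue(44): [78, 44]
enqueue(36): [78, 44, 36]
dequeue(): [44, 36]
enqueue(74): [44, 36, 74]
dequeue(): [36, 74]
dequeue(): [74]
dequeue(): []
enqueue(36): [36]
enqueue(9): [36, 9]
enqueue(11): [36, 9, 11]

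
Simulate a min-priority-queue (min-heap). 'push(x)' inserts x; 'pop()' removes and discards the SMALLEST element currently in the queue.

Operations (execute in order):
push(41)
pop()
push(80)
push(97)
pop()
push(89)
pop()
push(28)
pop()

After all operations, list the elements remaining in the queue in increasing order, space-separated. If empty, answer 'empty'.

push(41): heap contents = [41]
pop() → 41: heap contents = []
push(80): heap contents = [80]
push(97): heap contents = [80, 97]
pop() → 80: heap contents = [97]
push(89): heap contents = [89, 97]
pop() → 89: heap contents = [97]
push(28): heap contents = [28, 97]
pop() → 28: heap contents = [97]

Answer: 97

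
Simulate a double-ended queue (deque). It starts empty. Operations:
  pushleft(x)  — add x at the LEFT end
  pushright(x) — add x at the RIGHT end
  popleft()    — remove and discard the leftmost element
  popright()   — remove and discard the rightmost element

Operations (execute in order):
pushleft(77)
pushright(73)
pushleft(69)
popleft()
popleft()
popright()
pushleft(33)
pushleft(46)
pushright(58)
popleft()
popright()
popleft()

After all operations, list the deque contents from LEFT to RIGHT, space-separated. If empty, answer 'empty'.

Answer: empty

Derivation:
pushleft(77): [77]
pushright(73): [77, 73]
pushleft(69): [69, 77, 73]
popleft(): [77, 73]
popleft(): [73]
popright(): []
pushleft(33): [33]
pushleft(46): [46, 33]
pushright(58): [46, 33, 58]
popleft(): [33, 58]
popright(): [33]
popleft(): []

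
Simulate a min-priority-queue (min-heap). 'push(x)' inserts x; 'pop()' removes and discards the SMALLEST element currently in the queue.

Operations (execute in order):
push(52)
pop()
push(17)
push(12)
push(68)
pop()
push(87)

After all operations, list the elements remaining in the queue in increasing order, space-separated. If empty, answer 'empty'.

push(52): heap contents = [52]
pop() → 52: heap contents = []
push(17): heap contents = [17]
push(12): heap contents = [12, 17]
push(68): heap contents = [12, 17, 68]
pop() → 12: heap contents = [17, 68]
push(87): heap contents = [17, 68, 87]

Answer: 17 68 87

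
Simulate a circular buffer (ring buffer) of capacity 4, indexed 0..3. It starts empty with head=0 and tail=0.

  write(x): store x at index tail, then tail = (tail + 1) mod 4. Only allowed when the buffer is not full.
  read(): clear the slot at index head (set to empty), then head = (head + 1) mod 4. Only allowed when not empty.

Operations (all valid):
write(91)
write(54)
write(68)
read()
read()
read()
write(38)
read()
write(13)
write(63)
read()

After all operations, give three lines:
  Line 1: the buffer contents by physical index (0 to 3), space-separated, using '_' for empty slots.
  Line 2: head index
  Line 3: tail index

Answer: _ 63 _ _
1
2

Derivation:
write(91): buf=[91 _ _ _], head=0, tail=1, size=1
write(54): buf=[91 54 _ _], head=0, tail=2, size=2
write(68): buf=[91 54 68 _], head=0, tail=3, size=3
read(): buf=[_ 54 68 _], head=1, tail=3, size=2
read(): buf=[_ _ 68 _], head=2, tail=3, size=1
read(): buf=[_ _ _ _], head=3, tail=3, size=0
write(38): buf=[_ _ _ 38], head=3, tail=0, size=1
read(): buf=[_ _ _ _], head=0, tail=0, size=0
write(13): buf=[13 _ _ _], head=0, tail=1, size=1
write(63): buf=[13 63 _ _], head=0, tail=2, size=2
read(): buf=[_ 63 _ _], head=1, tail=2, size=1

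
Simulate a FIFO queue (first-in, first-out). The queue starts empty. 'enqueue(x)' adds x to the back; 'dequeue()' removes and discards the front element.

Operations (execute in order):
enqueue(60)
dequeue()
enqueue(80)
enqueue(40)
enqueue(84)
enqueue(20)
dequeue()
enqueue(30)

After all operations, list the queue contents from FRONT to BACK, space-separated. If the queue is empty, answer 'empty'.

enqueue(60): [60]
dequeue(): []
enqueue(80): [80]
enqueue(40): [80, 40]
enqueue(84): [80, 40, 84]
enqueue(20): [80, 40, 84, 20]
dequeue(): [40, 84, 20]
enqueue(30): [40, 84, 20, 30]

Answer: 40 84 20 30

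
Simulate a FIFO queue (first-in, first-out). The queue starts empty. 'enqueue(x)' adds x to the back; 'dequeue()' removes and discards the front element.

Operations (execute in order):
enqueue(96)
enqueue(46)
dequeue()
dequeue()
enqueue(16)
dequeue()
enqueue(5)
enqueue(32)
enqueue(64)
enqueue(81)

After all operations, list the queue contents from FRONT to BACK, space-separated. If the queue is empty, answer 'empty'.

enqueue(96): [96]
enqueue(46): [96, 46]
dequeue(): [46]
dequeue(): []
enqueue(16): [16]
dequeue(): []
enqueue(5): [5]
enqueue(32): [5, 32]
enqueue(64): [5, 32, 64]
enqueue(81): [5, 32, 64, 81]

Answer: 5 32 64 81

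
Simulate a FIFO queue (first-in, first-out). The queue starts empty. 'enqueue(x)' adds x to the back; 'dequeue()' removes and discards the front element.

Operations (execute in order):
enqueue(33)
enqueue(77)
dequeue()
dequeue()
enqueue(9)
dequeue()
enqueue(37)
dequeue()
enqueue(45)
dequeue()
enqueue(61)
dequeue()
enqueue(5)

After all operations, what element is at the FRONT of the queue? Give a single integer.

enqueue(33): queue = [33]
enqueue(77): queue = [33, 77]
dequeue(): queue = [77]
dequeue(): queue = []
enqueue(9): queue = [9]
dequeue(): queue = []
enqueue(37): queue = [37]
dequeue(): queue = []
enqueue(45): queue = [45]
dequeue(): queue = []
enqueue(61): queue = [61]
dequeue(): queue = []
enqueue(5): queue = [5]

Answer: 5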